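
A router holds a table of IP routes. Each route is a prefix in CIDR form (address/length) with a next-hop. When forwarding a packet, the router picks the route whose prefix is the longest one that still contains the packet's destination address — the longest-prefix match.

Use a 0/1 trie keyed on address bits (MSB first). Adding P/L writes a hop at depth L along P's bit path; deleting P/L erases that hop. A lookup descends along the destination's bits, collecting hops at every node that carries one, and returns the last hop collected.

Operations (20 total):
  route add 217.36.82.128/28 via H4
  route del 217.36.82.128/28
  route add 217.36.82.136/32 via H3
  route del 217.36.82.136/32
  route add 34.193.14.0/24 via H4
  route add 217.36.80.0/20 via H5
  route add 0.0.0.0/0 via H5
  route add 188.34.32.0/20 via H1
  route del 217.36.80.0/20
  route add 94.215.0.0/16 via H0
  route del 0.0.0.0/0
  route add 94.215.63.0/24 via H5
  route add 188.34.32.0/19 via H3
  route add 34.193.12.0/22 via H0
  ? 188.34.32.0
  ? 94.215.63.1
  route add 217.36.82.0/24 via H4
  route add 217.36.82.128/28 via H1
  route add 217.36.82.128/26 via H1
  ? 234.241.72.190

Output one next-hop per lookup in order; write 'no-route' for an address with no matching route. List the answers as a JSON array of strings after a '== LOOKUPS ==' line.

Trace:
  + 217.36.82.128/28 (H4) depth=28
  - 217.36.82.128/28 clear@28
  + 217.36.82.136/32 (H3) depth=32
  - 217.36.82.136/32 clear@32
  + 34.193.14.0/24 (H4) depth=24
  + 217.36.80.0/20 (H5) depth=20
  + 0.0.0.0/0 (H5) depth=0
  + 188.34.32.0/20 (H1) depth=20
  - 217.36.80.0/20 clear@20
  + 94.215.0.0/16 (H0) depth=16
  - 0.0.0.0/0 clear@0
  + 94.215.63.0/24 (H5) depth=24
  + 188.34.32.0/19 (H3) depth=19
  + 34.193.12.0/22 (H0) depth=22
  lookup 188.34.32.0: bits 10111100001000100010 walk d0:-→d1:-→d2:-→d3:-→d4:-→d5:-→d6:-→d7:-→d8:-→d9:-→d10:-→d11:-→d12:-→d13:-→d14:-→d15:-→d16:-→d17:-→d18:-→d19:H3→d20:H1 -> H1
  lookup 94.215.63.1: bits 010111101101011100111111 walk d0:-→d1:-→d2:-→d3:-→d4:-→d5:-→d6:-→d7:-→d8:-→d9:-→d10:-→d11:-→d12:-→d13:-→d14:-→d15:-→d16:H0→d17:-→d18:-→d19:-→d20:-→d21:-→d22:-→d23:-→d24:H5 -> H5
  + 217.36.82.0/24 (H4) depth=24
  + 217.36.82.128/28 (H1) depth=28
  + 217.36.82.128/26 (H1) depth=26
  lookup 234.241.72.190: bits 11 walk d0:-→d1:-→d2:- -> no-route

== LOOKUPS ==
["H1","H5","no-route"]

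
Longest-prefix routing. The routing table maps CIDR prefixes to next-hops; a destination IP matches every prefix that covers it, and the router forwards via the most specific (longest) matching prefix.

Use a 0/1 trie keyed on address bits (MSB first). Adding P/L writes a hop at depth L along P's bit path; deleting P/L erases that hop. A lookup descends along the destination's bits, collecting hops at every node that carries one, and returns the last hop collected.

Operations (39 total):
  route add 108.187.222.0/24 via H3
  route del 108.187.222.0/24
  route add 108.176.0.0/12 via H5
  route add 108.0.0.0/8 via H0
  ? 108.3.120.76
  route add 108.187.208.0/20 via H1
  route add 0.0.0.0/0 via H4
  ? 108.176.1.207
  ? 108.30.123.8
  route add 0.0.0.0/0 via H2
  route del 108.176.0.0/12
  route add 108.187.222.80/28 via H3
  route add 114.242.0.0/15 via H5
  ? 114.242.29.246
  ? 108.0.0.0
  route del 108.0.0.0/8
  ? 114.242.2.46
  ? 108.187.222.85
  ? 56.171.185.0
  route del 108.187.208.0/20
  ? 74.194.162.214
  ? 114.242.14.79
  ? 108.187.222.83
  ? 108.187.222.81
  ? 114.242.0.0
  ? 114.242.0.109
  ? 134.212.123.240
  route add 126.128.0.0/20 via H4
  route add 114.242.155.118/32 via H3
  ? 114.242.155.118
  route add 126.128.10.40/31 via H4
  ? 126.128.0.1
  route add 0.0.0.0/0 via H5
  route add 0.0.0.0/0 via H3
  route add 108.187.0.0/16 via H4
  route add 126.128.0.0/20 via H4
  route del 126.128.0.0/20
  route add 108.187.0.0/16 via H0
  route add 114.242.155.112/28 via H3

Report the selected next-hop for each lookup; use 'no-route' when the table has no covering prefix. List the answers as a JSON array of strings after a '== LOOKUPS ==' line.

Trace:
  add 108.187.222.0/24 -> H3 at depth 24
  - 108.187.222.0/24 clear@24
  add 108.176.0.0/12 -> H5 at depth 12
  add 108.0.0.0/8 -> H0 at depth 8
  Q 108.3.120.76: descend 01101100 ; hops seen [H0] ; pick H0
  add 108.187.208.0/20 -> H1 at depth 20
  add 0.0.0.0/0 -> H4 at depth 0
  Q 108.176.1.207: descend 011011001011 ; hops seen [H4,H0,H5] ; pick H5
  Q 108.30.123.8: descend 01101100 ; hops seen [H4,H0] ; pick H0
  add 0.0.0.0/0 -> H2 at depth 0
  - 108.176.0.0/12 clear@12
  add 108.187.222.80/28 -> H3 at depth 28
  add 114.242.0.0/15 -> H5 at depth 15
  Q 114.242.29.246: descend 011100101111001 ; hops seen [H2,H5] ; pick H5
  Q 108.0.0.0: descend 01101100 ; hops seen [H2,H0] ; pick H0
  - 108.0.0.0/8 clear@8
  Q 114.242.2.46: descend 011100101111001 ; hops seen [H2,H5] ; pick H5
  Q 108.187.222.85: descend 0110110010111011110111100101 ; hops seen [H2,H1,H3] ; pick H3
  Q 56.171.185.0: descend 0 ; hops seen [H2] ; pick H2
  - 108.187.208.0/20 clear@20
  Q 74.194.162.214: descend 01 ; hops seen [H2] ; pick H2
  Q 114.242.14.79: descend 011100101111001 ; hops seen [H2,H5] ; pick H5
  Q 108.187.222.83: descend 0110110010111011110111100101 ; hops seen [H2,H3] ; pick H3
  Q 108.187.222.81: descend 0110110010111011110111100101 ; hops seen [H2,H3] ; pick H3
  Q 114.242.0.0: descend 011100101111001 ; hops seen [H2,H5] ; pick H5
  Q 114.242.0.109: descend 011100101111001 ; hops seen [H2,H5] ; pick H5
  Q 134.212.123.240: descend ε ; hops seen [H2] ; pick H2
  add 126.128.0.0/20 -> H4 at depth 20
  add 114.242.155.118/32 -> H3 at depth 32
  Q 114.242.155.118: descend 01110010111100101001101101110110 ; hops seen [H2,H5,H3] ; pick H3
  add 126.128.10.40/31 -> H4 at depth 31
  Q 126.128.0.1: descend 01111110100000000000 ; hops seen [H2,H4] ; pick H4
  add 0.0.0.0/0 -> H5 at depth 0
  add 0.0.0.0/0 -> H3 at depth 0
  add 108.187.0.0/16 -> H4 at depth 16
  add 126.128.0.0/20 -> H4 at depth 20
  - 126.128.0.0/20 clear@20
  add 108.187.0.0/16 -> H0 at depth 16
  add 114.242.155.112/28 -> H3 at depth 28

== LOOKUPS ==
["H0","H5","H0","H5","H0","H5","H3","H2","H2","H5","H3","H3","H5","H5","H2","H3","H4"]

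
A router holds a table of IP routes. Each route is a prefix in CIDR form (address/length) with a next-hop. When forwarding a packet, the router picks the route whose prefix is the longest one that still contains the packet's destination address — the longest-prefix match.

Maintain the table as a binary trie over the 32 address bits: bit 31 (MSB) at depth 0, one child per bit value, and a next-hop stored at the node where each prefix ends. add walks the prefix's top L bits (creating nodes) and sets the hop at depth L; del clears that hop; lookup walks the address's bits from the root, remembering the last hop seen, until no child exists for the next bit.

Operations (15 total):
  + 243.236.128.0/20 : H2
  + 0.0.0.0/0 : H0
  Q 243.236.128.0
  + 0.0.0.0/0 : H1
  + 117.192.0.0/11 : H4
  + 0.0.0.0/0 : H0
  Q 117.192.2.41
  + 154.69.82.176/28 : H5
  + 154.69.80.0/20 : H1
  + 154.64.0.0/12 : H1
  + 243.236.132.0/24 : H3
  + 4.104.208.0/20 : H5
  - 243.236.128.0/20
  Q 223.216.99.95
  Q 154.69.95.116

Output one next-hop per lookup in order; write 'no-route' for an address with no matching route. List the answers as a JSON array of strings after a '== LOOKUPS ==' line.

Process each operation:
  add 243.236.128.0/20 -> H2 at depth 20
  add 0.0.0.0/0 -> H0 at depth 0
  lookup 243.236.128.0: bits 11110011111011001000 walk d0:H0→d1:-→d2:-→d3:-→d4:-→d5:-→d6:-→d7:-→d8:-→d9:-→d10:-→d11:-→d12:-→d13:-→d14:-→d15:-→d16:-→d17:-→d18:-→d19:-→d20:H2 -> H2
  add 0.0.0.0/0 -> H1 at depth 0
  add 117.192.0.0/11 -> H4 at depth 11
  add 0.0.0.0/0 -> H0 at depth 0
  lookup 117.192.2.41: bits 01110101110 walk d0:H0→d1:-→d2:-→d3:-→d4:-→d5:-→d6:-→d7:-→d8:-→d9:-→d10:-→d11:H4 -> H4
  add 154.69.82.176/28 -> H5 at depth 28
  add 154.69.80.0/20 -> H1 at depth 20
  add 154.64.0.0/12 -> H1 at depth 12
  add 243.236.132.0/24 -> H3 at depth 24
  add 4.104.208.0/20 -> H5 at depth 20
  - 243.236.128.0/20 clear@20
  lookup 223.216.99.95: bits 11 walk d0:H0→d1:-→d2:- -> H0
  lookup 154.69.95.116: bits 10011010010001010101 walk d0:H0→d1:-→d2:-→d3:-→d4:-→d5:-→d6:-→d7:-→d8:-→d9:-→d10:-→d11:-→d12:H1→d13:-→d14:-→d15:-→d16:-→d17:-→d18:-→d19:-→d20:H1 -> H1

== LOOKUPS ==
["H2","H4","H0","H1"]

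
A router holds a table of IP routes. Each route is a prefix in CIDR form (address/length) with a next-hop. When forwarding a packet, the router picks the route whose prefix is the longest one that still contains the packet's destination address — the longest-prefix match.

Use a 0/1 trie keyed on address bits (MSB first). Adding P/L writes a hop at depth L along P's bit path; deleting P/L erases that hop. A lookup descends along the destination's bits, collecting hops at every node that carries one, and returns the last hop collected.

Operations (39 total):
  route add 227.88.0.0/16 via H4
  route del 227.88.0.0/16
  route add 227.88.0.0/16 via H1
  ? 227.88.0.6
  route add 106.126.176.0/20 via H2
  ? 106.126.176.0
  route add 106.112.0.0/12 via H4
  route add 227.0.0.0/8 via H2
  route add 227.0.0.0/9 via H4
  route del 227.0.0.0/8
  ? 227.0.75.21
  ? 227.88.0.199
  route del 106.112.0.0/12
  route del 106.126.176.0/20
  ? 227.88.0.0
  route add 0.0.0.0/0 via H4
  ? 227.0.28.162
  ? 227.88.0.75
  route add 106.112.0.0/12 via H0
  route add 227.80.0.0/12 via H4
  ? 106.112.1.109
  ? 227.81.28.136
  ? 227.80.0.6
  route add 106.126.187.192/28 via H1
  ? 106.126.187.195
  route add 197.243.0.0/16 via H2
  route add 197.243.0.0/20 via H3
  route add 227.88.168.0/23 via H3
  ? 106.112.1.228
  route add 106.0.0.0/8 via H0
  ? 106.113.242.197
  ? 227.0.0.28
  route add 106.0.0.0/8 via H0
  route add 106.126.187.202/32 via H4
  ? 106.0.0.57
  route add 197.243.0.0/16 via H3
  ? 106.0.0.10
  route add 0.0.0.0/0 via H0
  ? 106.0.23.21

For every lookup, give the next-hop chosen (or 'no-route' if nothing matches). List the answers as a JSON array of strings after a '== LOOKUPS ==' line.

Trace:
  add 227.88.0.0/16 -> H4 at depth 16
  - 227.88.0.0/16 clear@16
  add 227.88.0.0/16 -> H1 at depth 16
  lookup 227.88.0.6: bits 1110001101011000 walk d0:-→d1:-→d2:-→d3:-→d4:-→d5:-→d6:-→d7:-→d8:-→d9:-→d10:-→d11:-→d12:-→d13:-→d14:-→d15:-→d16:H1 -> H1
  add 106.126.176.0/20 -> H2 at depth 20
  lookup 106.126.176.0: bits 01101010011111101011 walk d0:-→d1:-→d2:-→d3:-→d4:-→d5:-→d6:-→d7:-→d8:-→d9:-→d10:-→d11:-→d12:-→d13:-→d14:-→d15:-→d16:-→d17:-→d18:-→d19:-→d20:H2 -> H2
  add 106.112.0.0/12 -> H4 at depth 12
  add 227.0.0.0/8 -> H2 at depth 8
  add 227.0.0.0/9 -> H4 at depth 9
  - 227.0.0.0/8 clear@8
  lookup 227.0.75.21: bits 111000110 walk d0:-→d1:-→d2:-→d3:-→d4:-→d5:-→d6:-→d7:-→d8:-→d9:H4 -> H4
  lookup 227.88.0.199: bits 1110001101011000 walk d0:-→d1:-→d2:-→d3:-→d4:-→d5:-→d6:-→d7:-→d8:-→d9:H4→d10:-→d11:-→d12:-→d13:-→d14:-→d15:-→d16:H1 -> H1
  - 106.112.0.0/12 clear@12
  - 106.126.176.0/20 clear@20
  lookup 227.88.0.0: bits 1110001101011000 walk d0:-→d1:-→d2:-→d3:-→d4:-→d5:-→d6:-→d7:-→d8:-→d9:H4→d10:-→d11:-→d12:-→d13:-→d14:-→d15:-→d16:H1 -> H1
  add 0.0.0.0/0 -> H4 at depth 0
  lookup 227.0.28.162: bits 111000110 walk d0:H4→d1:-→d2:-→d3:-→d4:-→d5:-→d6:-→d7:-→d8:-→d9:H4 -> H4
  lookup 227.88.0.75: bits 1110001101011000 walk d0:H4→d1:-→d2:-→d3:-→d4:-→d5:-→d6:-→d7:-→d8:-→d9:H4→d10:-→d11:-→d12:-→d13:-→d14:-→d15:-→d16:H1 -> H1
  add 106.112.0.0/12 -> H0 at depth 12
  add 227.80.0.0/12 -> H4 at depth 12
  lookup 106.112.1.109: bits 011010100111 walk d0:H4→d1:-→d2:-→d3:-→d4:-→d5:-→d6:-→d7:-→d8:-→d9:-→d10:-→d11:-→d12:H0 -> H0
  lookup 227.81.28.136: bits 111000110101 walk d0:H4→d1:-→d2:-→d3:-→d4:-→d5:-→d6:-→d7:-→d8:-→d9:H4→d10:-→d11:-→d12:H4 -> H4
  lookup 227.80.0.6: bits 111000110101 walk d0:H4→d1:-→d2:-→d3:-→d4:-→d5:-→d6:-→d7:-→d8:-→d9:H4→d10:-→d11:-→d12:H4 -> H4
  add 106.126.187.192/28 -> H1 at depth 28
  lookup 106.126.187.195: bits 0110101001111110101110111100 walk d0:H4→d1:-→d2:-→d3:-→d4:-→d5:-→d6:-→d7:-→d8:-→d9:-→d10:-→d11:-→d12:H0→d13:-→d14:-→d15:-→d16:-→d17:-→d18:-→d19:-→d20:-→d21:-→d22:-→d23:-→d24:-→d25:-→d26:-→d27:-→d28:H1 -> H1
  add 197.243.0.0/16 -> H2 at depth 16
  add 197.243.0.0/20 -> H3 at depth 20
  add 227.88.168.0/23 -> H3 at depth 23
  lookup 106.112.1.228: bits 011010100111 walk d0:H4→d1:-→d2:-→d3:-→d4:-→d5:-→d6:-→d7:-→d8:-→d9:-→d10:-→d11:-→d12:H0 -> H0
  add 106.0.0.0/8 -> H0 at depth 8
  lookup 106.113.242.197: bits 011010100111 walk d0:H4→d1:-→d2:-→d3:-→d4:-→d5:-→d6:-→d7:-→d8:H0→d9:-→d10:-→d11:-→d12:H0 -> H0
  lookup 227.0.0.28: bits 111000110 walk d0:H4→d1:-→d2:-→d3:-→d4:-→d5:-→d6:-→d7:-→d8:-→d9:H4 -> H4
  add 106.0.0.0/8 -> H0 at depth 8
  add 106.126.187.202/32 -> H4 at depth 32
  lookup 106.0.0.57: bits 011010100 walk d0:H4→d1:-→d2:-→d3:-→d4:-→d5:-→d6:-→d7:-→d8:H0→d9:- -> H0
  add 197.243.0.0/16 -> H3 at depth 16
  lookup 106.0.0.10: bits 011010100 walk d0:H4→d1:-→d2:-→d3:-→d4:-→d5:-→d6:-→d7:-→d8:H0→d9:- -> H0
  add 0.0.0.0/0 -> H0 at depth 0
  lookup 106.0.23.21: bits 011010100 walk d0:H0→d1:-→d2:-→d3:-→d4:-→d5:-→d6:-→d7:-→d8:H0→d9:- -> H0

== LOOKUPS ==
["H1","H2","H4","H1","H1","H4","H1","H0","H4","H4","H1","H0","H0","H4","H0","H0","H0"]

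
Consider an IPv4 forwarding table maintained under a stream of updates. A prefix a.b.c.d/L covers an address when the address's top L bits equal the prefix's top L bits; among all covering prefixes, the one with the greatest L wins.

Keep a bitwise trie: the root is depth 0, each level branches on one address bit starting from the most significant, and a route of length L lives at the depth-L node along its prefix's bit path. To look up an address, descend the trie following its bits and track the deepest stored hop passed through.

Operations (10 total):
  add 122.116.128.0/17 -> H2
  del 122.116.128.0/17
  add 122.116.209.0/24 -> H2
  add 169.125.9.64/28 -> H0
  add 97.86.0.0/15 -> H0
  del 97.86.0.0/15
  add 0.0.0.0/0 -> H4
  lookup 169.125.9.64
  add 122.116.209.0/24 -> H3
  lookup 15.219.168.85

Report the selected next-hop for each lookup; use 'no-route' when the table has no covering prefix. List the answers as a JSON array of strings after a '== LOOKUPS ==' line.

Process each operation:
  + 122.116.128.0/17 (H2) depth=17
  - 122.116.128.0/17 clear@17
  + 122.116.209.0/24 (H2) depth=24
  + 169.125.9.64/28 (H0) depth=28
  + 97.86.0.0/15 (H0) depth=15
  - 97.86.0.0/15 clear@15
  + 0.0.0.0/0 (H4) depth=0
  Q 169.125.9.64: descend 1010100101111101000010010100 ; hops seen [H4,H0] ; pick H0
  + 122.116.209.0/24 (H3) depth=24
  Q 15.219.168.85: descend 0 ; hops seen [H4] ; pick H4

== LOOKUPS ==
["H0","H4"]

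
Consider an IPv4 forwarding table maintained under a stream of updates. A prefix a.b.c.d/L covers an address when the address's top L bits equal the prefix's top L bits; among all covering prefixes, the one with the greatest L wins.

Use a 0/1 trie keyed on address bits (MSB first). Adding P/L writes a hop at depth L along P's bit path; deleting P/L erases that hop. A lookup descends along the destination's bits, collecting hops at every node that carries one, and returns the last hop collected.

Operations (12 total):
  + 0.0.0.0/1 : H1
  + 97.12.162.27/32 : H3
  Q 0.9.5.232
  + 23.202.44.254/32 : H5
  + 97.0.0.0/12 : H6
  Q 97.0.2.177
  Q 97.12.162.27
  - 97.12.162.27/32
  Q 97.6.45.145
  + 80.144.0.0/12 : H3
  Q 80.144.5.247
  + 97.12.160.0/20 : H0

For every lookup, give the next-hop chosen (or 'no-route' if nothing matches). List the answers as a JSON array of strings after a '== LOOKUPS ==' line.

Process each operation:
  + 0.0.0.0/1 (H1) depth=1
  + 97.12.162.27/32 (H3) depth=32
  Q 0.9.5.232: descend 0 ; hops seen [H1] ; pick H1
  + 23.202.44.254/32 (H5) depth=32
  + 97.0.0.0/12 (H6) depth=12
  Q 97.0.2.177: descend 011000010000 ; hops seen [H1,H6] ; pick H6
  Q 97.12.162.27: descend 01100001000011001010001000011011 ; hops seen [H1,H6,H3] ; pick H3
  del 97.12.162.27/32 (clear depth 32)
  Q 97.6.45.145: descend 011000010000 ; hops seen [H1,H6] ; pick H6
  + 80.144.0.0/12 (H3) depth=12
  Q 80.144.5.247: descend 010100001001 ; hops seen [H1,H3] ; pick H3
  + 97.12.160.0/20 (H0) depth=20

== LOOKUPS ==
["H1","H6","H3","H6","H3"]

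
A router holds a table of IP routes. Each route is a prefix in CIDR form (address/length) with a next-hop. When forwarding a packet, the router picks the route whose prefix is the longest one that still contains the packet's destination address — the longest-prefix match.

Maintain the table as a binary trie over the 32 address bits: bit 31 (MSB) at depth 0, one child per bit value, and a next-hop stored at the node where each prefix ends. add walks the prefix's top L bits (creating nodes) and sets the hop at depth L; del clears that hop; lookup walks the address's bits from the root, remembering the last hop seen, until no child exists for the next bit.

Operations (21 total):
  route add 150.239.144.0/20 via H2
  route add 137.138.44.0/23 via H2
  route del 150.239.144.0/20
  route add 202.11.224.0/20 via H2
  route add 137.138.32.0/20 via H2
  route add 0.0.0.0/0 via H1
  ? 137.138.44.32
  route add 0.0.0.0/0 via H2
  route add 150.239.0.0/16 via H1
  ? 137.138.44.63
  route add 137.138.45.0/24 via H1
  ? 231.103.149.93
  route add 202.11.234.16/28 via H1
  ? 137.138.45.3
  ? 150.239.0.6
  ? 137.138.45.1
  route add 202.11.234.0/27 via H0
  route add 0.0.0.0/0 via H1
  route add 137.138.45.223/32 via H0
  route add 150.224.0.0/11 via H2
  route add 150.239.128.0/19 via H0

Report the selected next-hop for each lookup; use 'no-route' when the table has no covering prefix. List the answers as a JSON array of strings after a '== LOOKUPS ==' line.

Trace:
  add 150.239.144.0/20 -> H2 at depth 20
  add 137.138.44.0/23 -> H2 at depth 23
  - 150.239.144.0/20 clear@20
  add 202.11.224.0/20 -> H2 at depth 20
  add 137.138.32.0/20 -> H2 at depth 20
  add 0.0.0.0/0 -> H1 at depth 0
  Q 137.138.44.32: descend 10001001100010100010110 ; hops seen [H1,H2,H2] ; pick H2
  add 0.0.0.0/0 -> H2 at depth 0
  add 150.239.0.0/16 -> H1 at depth 16
  Q 137.138.44.63: descend 10001001100010100010110 ; hops seen [H2,H2,H2] ; pick H2
  add 137.138.45.0/24 -> H1 at depth 24
  Q 231.103.149.93: descend 11 ; hops seen [H2] ; pick H2
  add 202.11.234.16/28 -> H1 at depth 28
  Q 137.138.45.3: descend 100010011000101000101101 ; hops seen [H2,H2,H2,H1] ; pick H1
  Q 150.239.0.6: descend 1001011011101111 ; hops seen [H2,H1] ; pick H1
  Q 137.138.45.1: descend 100010011000101000101101 ; hops seen [H2,H2,H2,H1] ; pick H1
  add 202.11.234.0/27 -> H0 at depth 27
  add 0.0.0.0/0 -> H1 at depth 0
  add 137.138.45.223/32 -> H0 at depth 32
  add 150.224.0.0/11 -> H2 at depth 11
  add 150.239.128.0/19 -> H0 at depth 19

== LOOKUPS ==
["H2","H2","H2","H1","H1","H1"]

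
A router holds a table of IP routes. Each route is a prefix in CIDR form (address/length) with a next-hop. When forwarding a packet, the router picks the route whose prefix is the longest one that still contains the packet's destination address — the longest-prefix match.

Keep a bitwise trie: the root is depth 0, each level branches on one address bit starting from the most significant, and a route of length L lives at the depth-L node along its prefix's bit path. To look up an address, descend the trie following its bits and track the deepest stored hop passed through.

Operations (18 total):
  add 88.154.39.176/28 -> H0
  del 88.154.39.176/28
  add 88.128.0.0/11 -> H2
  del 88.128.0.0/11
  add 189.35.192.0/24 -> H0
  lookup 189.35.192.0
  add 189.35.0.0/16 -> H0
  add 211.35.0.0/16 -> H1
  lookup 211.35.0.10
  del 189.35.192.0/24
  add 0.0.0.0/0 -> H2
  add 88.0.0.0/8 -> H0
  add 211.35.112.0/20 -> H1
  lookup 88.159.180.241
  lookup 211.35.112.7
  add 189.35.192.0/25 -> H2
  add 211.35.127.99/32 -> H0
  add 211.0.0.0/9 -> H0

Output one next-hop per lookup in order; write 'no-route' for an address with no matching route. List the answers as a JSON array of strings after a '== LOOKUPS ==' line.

Process each operation:
  + 88.154.39.176/28 (H0) depth=28
  - 88.154.39.176/28 clear@28
  + 88.128.0.0/11 (H2) depth=11
  - 88.128.0.0/11 clear@11
  + 189.35.192.0/24 (H0) depth=24
  Q 189.35.192.0: descend 101111010010001111000000 ; hops seen [H0] ; pick H0
  + 189.35.0.0/16 (H0) depth=16
  + 211.35.0.0/16 (H1) depth=16
  Q 211.35.0.10: descend 1101001100100011 ; hops seen [H1] ; pick H1
  - 189.35.192.0/24 clear@24
  + 0.0.0.0/0 (H2) depth=0
  + 88.0.0.0/8 (H0) depth=8
  + 211.35.112.0/20 (H1) depth=20
  Q 88.159.180.241: descend 0101100010011 ; hops seen [H2,H0] ; pick H0
  Q 211.35.112.7: descend 11010011001000110111 ; hops seen [H2,H1,H1] ; pick H1
  + 189.35.192.0/25 (H2) depth=25
  + 211.35.127.99/32 (H0) depth=32
  + 211.0.0.0/9 (H0) depth=9

== LOOKUPS ==
["H0","H1","H0","H1"]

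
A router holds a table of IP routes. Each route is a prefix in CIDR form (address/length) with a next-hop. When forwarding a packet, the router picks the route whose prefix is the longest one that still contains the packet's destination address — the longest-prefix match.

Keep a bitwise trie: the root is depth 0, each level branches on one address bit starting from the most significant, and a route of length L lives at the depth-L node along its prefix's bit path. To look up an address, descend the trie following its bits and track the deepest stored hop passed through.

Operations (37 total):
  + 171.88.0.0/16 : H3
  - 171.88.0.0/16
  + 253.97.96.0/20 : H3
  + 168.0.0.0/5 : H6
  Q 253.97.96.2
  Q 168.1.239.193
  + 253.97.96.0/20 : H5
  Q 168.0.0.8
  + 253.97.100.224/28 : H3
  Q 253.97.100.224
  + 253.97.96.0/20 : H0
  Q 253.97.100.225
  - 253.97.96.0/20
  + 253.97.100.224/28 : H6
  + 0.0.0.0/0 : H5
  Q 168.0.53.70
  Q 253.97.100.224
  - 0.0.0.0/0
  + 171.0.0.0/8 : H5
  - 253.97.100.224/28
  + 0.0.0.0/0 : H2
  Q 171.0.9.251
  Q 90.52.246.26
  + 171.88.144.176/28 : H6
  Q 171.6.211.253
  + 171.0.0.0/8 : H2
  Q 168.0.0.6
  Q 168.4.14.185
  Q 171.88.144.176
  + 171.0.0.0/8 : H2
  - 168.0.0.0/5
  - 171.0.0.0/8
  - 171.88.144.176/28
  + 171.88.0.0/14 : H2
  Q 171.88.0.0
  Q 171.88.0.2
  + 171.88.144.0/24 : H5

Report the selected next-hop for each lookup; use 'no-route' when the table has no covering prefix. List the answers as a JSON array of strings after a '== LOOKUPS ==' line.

Trace:
  add 171.88.0.0/16 -> H3 at depth 16
  del 171.88.0.0/16 (clear depth 16)
  add 253.97.96.0/20 -> H3 at depth 20
  add 168.0.0.0/5 -> H6 at depth 5
  Q 253.97.96.2: descend 11111101011000010110 ; hops seen [H3] ; pick H3
  Q 168.1.239.193: descend 101010 ; hops seen [H6] ; pick H6
  add 253.97.96.0/20 -> H5 at depth 20
  Q 168.0.0.8: descend 101010 ; hops seen [H6] ; pick H6
  add 253.97.100.224/28 -> H3 at depth 28
  Q 253.97.100.224: descend 1111110101100001011001001110 ; hops seen [H5,H3] ; pick H3
  add 253.97.96.0/20 -> H0 at depth 20
  Q 253.97.100.225: descend 1111110101100001011001001110 ; hops seen [H0,H3] ; pick H3
  del 253.97.96.0/20 (clear depth 20)
  add 253.97.100.224/28 -> H6 at depth 28
  add 0.0.0.0/0 -> H5 at depth 0
  Q 168.0.53.70: descend 101010 ; hops seen [H5,H6] ; pick H6
  Q 253.97.100.224: descend 1111110101100001011001001110 ; hops seen [H5,H6] ; pick H6
  del 0.0.0.0/0 (clear depth 0)
  add 171.0.0.0/8 -> H5 at depth 8
  del 253.97.100.224/28 (clear depth 28)
  add 0.0.0.0/0 -> H2 at depth 0
  Q 171.0.9.251: descend 101010110 ; hops seen [H2,H6,H5] ; pick H5
  Q 90.52.246.26: descend ε ; hops seen [H2] ; pick H2
  add 171.88.144.176/28 -> H6 at depth 28
  Q 171.6.211.253: descend 101010110 ; hops seen [H2,H6,H5] ; pick H5
  add 171.0.0.0/8 -> H2 at depth 8
  Q 168.0.0.6: descend 101010 ; hops seen [H2,H6] ; pick H6
  Q 168.4.14.185: descend 101010 ; hops seen [H2,H6] ; pick H6
  Q 171.88.144.176: descend 1010101101011000100100001011 ; hops seen [H2,H6,H2,H6] ; pick H6
  add 171.0.0.0/8 -> H2 at depth 8
  del 168.0.0.0/5 (clear depth 5)
  del 171.0.0.0/8 (clear depth 8)
  del 171.88.144.176/28 (clear depth 28)
  add 171.88.0.0/14 -> H2 at depth 14
  Q 171.88.0.0: descend 1010101101011000 ; hops seen [H2,H2] ; pick H2
  Q 171.88.0.2: descend 1010101101011000 ; hops seen [H2,H2] ; pick H2
  add 171.88.144.0/24 -> H5 at depth 24

== LOOKUPS ==
["H3","H6","H6","H3","H3","H6","H6","H5","H2","H5","H6","H6","H6","H2","H2"]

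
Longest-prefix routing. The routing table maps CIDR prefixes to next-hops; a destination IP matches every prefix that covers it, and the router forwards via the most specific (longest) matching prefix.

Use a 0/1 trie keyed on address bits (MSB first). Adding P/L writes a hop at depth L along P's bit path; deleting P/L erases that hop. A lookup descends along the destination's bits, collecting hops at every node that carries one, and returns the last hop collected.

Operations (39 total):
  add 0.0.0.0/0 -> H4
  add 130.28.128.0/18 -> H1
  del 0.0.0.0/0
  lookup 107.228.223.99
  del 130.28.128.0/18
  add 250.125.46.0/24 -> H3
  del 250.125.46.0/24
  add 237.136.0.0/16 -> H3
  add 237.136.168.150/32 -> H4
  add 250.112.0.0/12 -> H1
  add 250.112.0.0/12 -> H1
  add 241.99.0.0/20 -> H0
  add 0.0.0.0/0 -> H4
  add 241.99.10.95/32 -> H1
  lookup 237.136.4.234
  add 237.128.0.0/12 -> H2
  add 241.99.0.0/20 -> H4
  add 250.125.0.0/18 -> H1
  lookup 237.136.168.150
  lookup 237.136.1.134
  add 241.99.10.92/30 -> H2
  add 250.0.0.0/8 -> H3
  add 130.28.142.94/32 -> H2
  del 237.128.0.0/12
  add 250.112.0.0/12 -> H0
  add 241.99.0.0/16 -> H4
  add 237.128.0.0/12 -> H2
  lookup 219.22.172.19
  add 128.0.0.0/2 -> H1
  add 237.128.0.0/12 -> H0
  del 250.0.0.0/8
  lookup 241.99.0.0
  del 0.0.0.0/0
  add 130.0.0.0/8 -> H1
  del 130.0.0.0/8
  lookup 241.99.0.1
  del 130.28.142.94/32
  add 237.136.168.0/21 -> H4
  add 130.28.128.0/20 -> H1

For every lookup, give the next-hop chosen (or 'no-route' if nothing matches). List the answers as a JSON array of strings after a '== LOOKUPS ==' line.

Process each operation:
  add 0.0.0.0/0 -> H4 at depth 0
  add 130.28.128.0/18 -> H1 at depth 18
  - 0.0.0.0/0 clear@0
  Q 107.228.223.99: descend ε ; hops seen [∅] ; pick no-route
  - 130.28.128.0/18 clear@18
  add 250.125.46.0/24 -> H3 at depth 24
  - 250.125.46.0/24 clear@24
  add 237.136.0.0/16 -> H3 at depth 16
  add 237.136.168.150/32 -> H4 at depth 32
  add 250.112.0.0/12 -> H1 at depth 12
  add 250.112.0.0/12 -> H1 at depth 12
  add 241.99.0.0/20 -> H0 at depth 20
  add 0.0.0.0/0 -> H4 at depth 0
  add 241.99.10.95/32 -> H1 at depth 32
  Q 237.136.4.234: descend 1110110110001000 ; hops seen [H4,H3] ; pick H3
  add 237.128.0.0/12 -> H2 at depth 12
  add 241.99.0.0/20 -> H4 at depth 20
  add 250.125.0.0/18 -> H1 at depth 18
  Q 237.136.168.150: descend 11101101100010001010100010010110 ; hops seen [H4,H2,H3,H4] ; pick H4
  Q 237.136.1.134: descend 1110110110001000 ; hops seen [H4,H2,H3] ; pick H3
  add 241.99.10.92/30 -> H2 at depth 30
  add 250.0.0.0/8 -> H3 at depth 8
  add 130.28.142.94/32 -> H2 at depth 32
  - 237.128.0.0/12 clear@12
  add 250.112.0.0/12 -> H0 at depth 12
  add 241.99.0.0/16 -> H4 at depth 16
  add 237.128.0.0/12 -> H2 at depth 12
  Q 219.22.172.19: descend 11 ; hops seen [H4] ; pick H4
  add 128.0.0.0/2 -> H1 at depth 2
  add 237.128.0.0/12 -> H0 at depth 12
  - 250.0.0.0/8 clear@8
  Q 241.99.0.0: descend 11110001011000110000 ; hops seen [H4,H4,H4] ; pick H4
  - 0.0.0.0/0 clear@0
  add 130.0.0.0/8 -> H1 at depth 8
  - 130.0.0.0/8 clear@8
  Q 241.99.0.1: descend 11110001011000110000 ; hops seen [H4,H4] ; pick H4
  - 130.28.142.94/32 clear@32
  add 237.136.168.0/21 -> H4 at depth 21
  add 130.28.128.0/20 -> H1 at depth 20

== LOOKUPS ==
["no-route","H3","H4","H3","H4","H4","H4"]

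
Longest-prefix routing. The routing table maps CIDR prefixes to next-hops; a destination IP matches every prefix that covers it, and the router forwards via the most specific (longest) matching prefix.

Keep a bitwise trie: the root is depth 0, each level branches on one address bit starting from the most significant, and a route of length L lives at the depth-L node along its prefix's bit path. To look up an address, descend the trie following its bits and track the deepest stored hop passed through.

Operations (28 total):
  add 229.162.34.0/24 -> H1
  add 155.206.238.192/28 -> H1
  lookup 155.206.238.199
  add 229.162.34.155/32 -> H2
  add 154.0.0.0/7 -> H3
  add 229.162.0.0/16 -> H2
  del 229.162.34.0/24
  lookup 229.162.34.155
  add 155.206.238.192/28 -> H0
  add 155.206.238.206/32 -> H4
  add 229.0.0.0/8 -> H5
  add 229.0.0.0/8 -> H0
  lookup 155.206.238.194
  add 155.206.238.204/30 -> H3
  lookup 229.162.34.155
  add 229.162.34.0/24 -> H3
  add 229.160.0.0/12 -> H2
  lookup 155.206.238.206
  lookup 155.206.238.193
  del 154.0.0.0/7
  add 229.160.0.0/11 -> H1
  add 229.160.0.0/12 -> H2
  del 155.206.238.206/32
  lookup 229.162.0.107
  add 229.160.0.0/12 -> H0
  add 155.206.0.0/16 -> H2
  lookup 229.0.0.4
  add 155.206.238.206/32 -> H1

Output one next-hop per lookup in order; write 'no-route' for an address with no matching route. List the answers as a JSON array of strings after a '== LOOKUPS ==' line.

Process each operation:
  add 229.162.34.0/24 -> H1 at depth 24
  add 155.206.238.192/28 -> H1 at depth 28
  ? 155.206.238.199  path d0:-→d1:-→d2:-→d3:-→d4:-→d5:-→d6:-→d7:-→d8:-→d9:-→d10:-→d11:-→d12:-→d13:-→d14:-→d15:-→d16:-→d17:-→d18:-→d19:-→d20:-→d21:-→d22:-→d23:-→d24:-→d25:-→d26:-→d27:-→d28:H1  best=H1
  add 229.162.34.155/32 -> H2 at depth 32
  add 154.0.0.0/7 -> H3 at depth 7
  add 229.162.0.0/16 -> H2 at depth 16
  del 229.162.34.0/24 (clear depth 24)
  ? 229.162.34.155  path d0:-→d1:-→d2:-→d3:-→d4:-→d5:-→d6:-→d7:-→d8:-→d9:-→d10:-→d11:-→d12:-→d13:-→d14:-→d15:-→d16:H2→d17:-→d18:-→d19:-→d20:-→d21:-→d22:-→d23:-→d24:-→d25:-→d26:-→d27:-→d28:-→d29:-→d30:-→d31:-→d32:H2  best=H2
  add 155.206.238.192/28 -> H0 at depth 28
  add 155.206.238.206/32 -> H4 at depth 32
  add 229.0.0.0/8 -> H5 at depth 8
  add 229.0.0.0/8 -> H0 at depth 8
  ? 155.206.238.194  path d0:-→d1:-→d2:-→d3:-→d4:-→d5:-→d6:-→d7:H3→d8:-→d9:-→d10:-→d11:-→d12:-→d13:-→d14:-→d15:-→d16:-→d17:-→d18:-→d19:-→d20:-→d21:-→d22:-→d23:-→d24:-→d25:-→d26:-→d27:-→d28:H0  best=H0
  add 155.206.238.204/30 -> H3 at depth 30
  ? 229.162.34.155  path d0:-→d1:-→d2:-→d3:-→d4:-→d5:-→d6:-→d7:-→d8:H0→d9:-→d10:-→d11:-→d12:-→d13:-→d14:-→d15:-→d16:H2→d17:-→d18:-→d19:-→d20:-→d21:-→d22:-→d23:-→d24:-→d25:-→d26:-→d27:-→d28:-→d29:-→d30:-→d31:-→d32:H2  best=H2
  add 229.162.34.0/24 -> H3 at depth 24
  add 229.160.0.0/12 -> H2 at depth 12
  ? 155.206.238.206  path d0:-→d1:-→d2:-→d3:-→d4:-→d5:-→d6:-→d7:H3→d8:-→d9:-→d10:-→d11:-→d12:-→d13:-→d14:-→d15:-→d16:-→d17:-→d18:-→d19:-→d20:-→d21:-→d22:-→d23:-→d24:-→d25:-→d26:-→d27:-→d28:H0→d29:-→d30:H3→d31:-→d32:H4  best=H4
  ? 155.206.238.193  path d0:-→d1:-→d2:-→d3:-→d4:-→d5:-→d6:-→d7:H3→d8:-→d9:-→d10:-→d11:-→d12:-→d13:-→d14:-→d15:-→d16:-→d17:-→d18:-→d19:-→d20:-→d21:-→d22:-→d23:-→d24:-→d25:-→d26:-→d27:-→d28:H0  best=H0
  del 154.0.0.0/7 (clear depth 7)
  add 229.160.0.0/11 -> H1 at depth 11
  add 229.160.0.0/12 -> H2 at depth 12
  del 155.206.238.206/32 (clear depth 32)
  ? 229.162.0.107  path d0:-→d1:-→d2:-→d3:-→d4:-→d5:-→d6:-→d7:-→d8:H0→d9:-→d10:-→d11:H1→d12:H2→d13:-→d14:-→d15:-→d16:H2→d17:-→d18:-  best=H2
  add 229.160.0.0/12 -> H0 at depth 12
  add 155.206.0.0/16 -> H2 at depth 16
  ? 229.0.0.4  path d0:-→d1:-→d2:-→d3:-→d4:-→d5:-→d6:-→d7:-→d8:H0  best=H0
  add 155.206.238.206/32 -> H1 at depth 32

== LOOKUPS ==
["H1","H2","H0","H2","H4","H0","H2","H0"]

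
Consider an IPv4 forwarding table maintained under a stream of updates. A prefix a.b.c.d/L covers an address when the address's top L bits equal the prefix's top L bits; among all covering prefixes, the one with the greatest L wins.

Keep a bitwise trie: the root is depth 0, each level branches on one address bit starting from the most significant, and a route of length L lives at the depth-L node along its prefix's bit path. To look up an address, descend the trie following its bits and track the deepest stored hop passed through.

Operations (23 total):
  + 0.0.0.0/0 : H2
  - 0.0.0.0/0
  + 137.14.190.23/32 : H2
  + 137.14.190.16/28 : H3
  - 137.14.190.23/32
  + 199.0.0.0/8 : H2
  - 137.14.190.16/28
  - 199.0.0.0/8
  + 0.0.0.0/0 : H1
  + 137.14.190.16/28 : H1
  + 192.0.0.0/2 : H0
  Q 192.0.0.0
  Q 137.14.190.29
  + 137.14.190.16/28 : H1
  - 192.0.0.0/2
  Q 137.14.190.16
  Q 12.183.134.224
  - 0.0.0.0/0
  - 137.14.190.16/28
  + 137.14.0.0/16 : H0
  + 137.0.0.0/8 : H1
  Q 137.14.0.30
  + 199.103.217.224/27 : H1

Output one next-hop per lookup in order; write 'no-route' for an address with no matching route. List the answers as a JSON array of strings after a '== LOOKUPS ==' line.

Apply in order:
  + 0.0.0.0/0 (H2) depth=0
  - 0.0.0.0/0 clear@0
  + 137.14.190.23/32 (H2) depth=32
  + 137.14.190.16/28 (H3) depth=28
  - 137.14.190.23/32 clear@32
  + 199.0.0.0/8 (H2) depth=8
  - 137.14.190.16/28 clear@28
  - 199.0.0.0/8 clear@8
  + 0.0.0.0/0 (H1) depth=0
  + 137.14.190.16/28 (H1) depth=28
  + 192.0.0.0/2 (H0) depth=2
  lookup 192.0.0.0: bits 11000 walk d0:H1→d1:-→d2:H0→d3:-→d4:-→d5:- -> H0
  lookup 137.14.190.29: bits 1000100100001110101111100001 walk d0:H1→d1:-→d2:-→d3:-→d4:-→d5:-→d6:-→d7:-→d8:-→d9:-→d10:-→d11:-→d12:-→d13:-→d14:-→d15:-→d16:-→d17:-→d18:-→d19:-→d20:-→d21:-→d22:-→d23:-→d24:-→d25:-→d26:-→d27:-→d28:H1 -> H1
  + 137.14.190.16/28 (H1) depth=28
  - 192.0.0.0/2 clear@2
  lookup 137.14.190.16: bits 10001001000011101011111000010 walk d0:H1→d1:-→d2:-→d3:-→d4:-→d5:-→d6:-→d7:-→d8:-→d9:-→d10:-→d11:-→d12:-→d13:-→d14:-→d15:-→d16:-→d17:-→d18:-→d19:-→d20:-→d21:-→d22:-→d23:-→d24:-→d25:-→d26:-→d27:-→d28:H1→d29:- -> H1
  lookup 12.183.134.224: bits ε walk d0:H1 -> H1
  - 0.0.0.0/0 clear@0
  - 137.14.190.16/28 clear@28
  + 137.14.0.0/16 (H0) depth=16
  + 137.0.0.0/8 (H1) depth=8
  lookup 137.14.0.30: bits 1000100100001110 walk d0:-→d1:-→d2:-→d3:-→d4:-→d5:-→d6:-→d7:-→d8:H1→d9:-→d10:-→d11:-→d12:-→d13:-→d14:-→d15:-→d16:H0 -> H0
  + 199.103.217.224/27 (H1) depth=27

== LOOKUPS ==
["H0","H1","H1","H1","H0"]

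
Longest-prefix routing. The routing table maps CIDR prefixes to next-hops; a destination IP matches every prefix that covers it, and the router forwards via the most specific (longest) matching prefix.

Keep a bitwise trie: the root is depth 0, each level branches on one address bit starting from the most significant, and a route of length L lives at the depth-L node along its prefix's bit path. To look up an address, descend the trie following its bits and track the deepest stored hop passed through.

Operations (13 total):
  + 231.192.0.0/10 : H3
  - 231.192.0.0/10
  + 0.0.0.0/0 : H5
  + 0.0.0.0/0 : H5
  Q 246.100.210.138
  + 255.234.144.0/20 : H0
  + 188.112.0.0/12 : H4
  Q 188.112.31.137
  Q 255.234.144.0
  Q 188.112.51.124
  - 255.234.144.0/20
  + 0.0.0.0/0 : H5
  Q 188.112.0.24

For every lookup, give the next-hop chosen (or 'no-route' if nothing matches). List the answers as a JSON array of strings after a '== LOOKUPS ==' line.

Process each operation:
  add 231.192.0.0/10 -> H3 at depth 10
  - 231.192.0.0/10 clear@10
  add 0.0.0.0/0 -> H5 at depth 0
  add 0.0.0.0/0 -> H5 at depth 0
  Q 246.100.210.138: descend 111 ; hops seen [H5] ; pick H5
  add 255.234.144.0/20 -> H0 at depth 20
  add 188.112.0.0/12 -> H4 at depth 12
  Q 188.112.31.137: descend 101111000111 ; hops seen [H5,H4] ; pick H4
  Q 255.234.144.0: descend 11111111111010101001 ; hops seen [H5,H0] ; pick H0
  Q 188.112.51.124: descend 101111000111 ; hops seen [H5,H4] ; pick H4
  - 255.234.144.0/20 clear@20
  add 0.0.0.0/0 -> H5 at depth 0
  Q 188.112.0.24: descend 101111000111 ; hops seen [H5,H4] ; pick H4

== LOOKUPS ==
["H5","H4","H0","H4","H4"]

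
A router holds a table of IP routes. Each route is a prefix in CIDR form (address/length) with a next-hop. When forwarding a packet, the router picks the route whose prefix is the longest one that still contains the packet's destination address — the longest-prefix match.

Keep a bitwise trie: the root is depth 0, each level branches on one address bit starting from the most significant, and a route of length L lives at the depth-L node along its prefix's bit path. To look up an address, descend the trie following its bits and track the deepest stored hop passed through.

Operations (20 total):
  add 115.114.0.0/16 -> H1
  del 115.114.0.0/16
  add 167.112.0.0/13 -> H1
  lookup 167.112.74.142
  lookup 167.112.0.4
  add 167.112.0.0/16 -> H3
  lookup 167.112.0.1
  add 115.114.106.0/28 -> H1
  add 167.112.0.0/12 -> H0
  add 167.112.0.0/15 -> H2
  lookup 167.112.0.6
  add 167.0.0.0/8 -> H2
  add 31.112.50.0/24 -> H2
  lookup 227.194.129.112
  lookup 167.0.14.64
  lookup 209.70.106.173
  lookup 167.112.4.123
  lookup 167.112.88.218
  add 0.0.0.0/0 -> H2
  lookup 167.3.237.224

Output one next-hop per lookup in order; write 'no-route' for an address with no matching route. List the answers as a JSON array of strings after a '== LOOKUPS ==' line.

Apply in order:
  + 115.114.0.0/16 (H1) depth=16
  - 115.114.0.0/16 clear@16
  + 167.112.0.0/13 (H1) depth=13
  lookup 167.112.74.142: bits 1010011101110 walk d0:-→d1:-→d2:-→d3:-→d4:-→d5:-→d6:-→d7:-→d8:-→d9:-→d10:-→d11:-→d12:-→d13:H1 -> H1
  lookup 167.112.0.4: bits 1010011101110 walk d0:-→d1:-→d2:-→d3:-→d4:-→d5:-→d6:-→d7:-→d8:-→d9:-→d10:-→d11:-→d12:-→d13:H1 -> H1
  + 167.112.0.0/16 (H3) depth=16
  lookup 167.112.0.1: bits 1010011101110000 walk d0:-→d1:-→d2:-→d3:-→d4:-→d5:-→d6:-→d7:-→d8:-→d9:-→d10:-→d11:-→d12:-→d13:H1→d14:-→d15:-→d16:H3 -> H3
  + 115.114.106.0/28 (H1) depth=28
  + 167.112.0.0/12 (H0) depth=12
  + 167.112.0.0/15 (H2) depth=15
  lookup 167.112.0.6: bits 1010011101110000 walk d0:-→d1:-→d2:-→d3:-→d4:-→d5:-→d6:-→d7:-→d8:-→d9:-→d10:-→d11:-→d12:H0→d13:H1→d14:-→d15:H2→d16:H3 -> H3
  + 167.0.0.0/8 (H2) depth=8
  + 31.112.50.0/24 (H2) depth=24
  lookup 227.194.129.112: bits 1 walk d0:-→d1:- -> no-route
  lookup 167.0.14.64: bits 101001110 walk d0:-→d1:-→d2:-→d3:-→d4:-→d5:-→d6:-→d7:-→d8:H2→d9:- -> H2
  lookup 209.70.106.173: bits 1 walk d0:-→d1:- -> no-route
  lookup 167.112.4.123: bits 1010011101110000 walk d0:-→d1:-→d2:-→d3:-→d4:-→d5:-→d6:-→d7:-→d8:H2→d9:-→d10:-→d11:-→d12:H0→d13:H1→d14:-→d15:H2→d16:H3 -> H3
  lookup 167.112.88.218: bits 1010011101110000 walk d0:-→d1:-→d2:-→d3:-→d4:-→d5:-→d6:-→d7:-→d8:H2→d9:-→d10:-→d11:-→d12:H0→d13:H1→d14:-→d15:H2→d16:H3 -> H3
  + 0.0.0.0/0 (H2) depth=0
  lookup 167.3.237.224: bits 101001110 walk d0:H2→d1:-→d2:-→d3:-→d4:-→d5:-→d6:-→d7:-→d8:H2→d9:- -> H2

== LOOKUPS ==
["H1","H1","H3","H3","no-route","H2","no-route","H3","H3","H2"]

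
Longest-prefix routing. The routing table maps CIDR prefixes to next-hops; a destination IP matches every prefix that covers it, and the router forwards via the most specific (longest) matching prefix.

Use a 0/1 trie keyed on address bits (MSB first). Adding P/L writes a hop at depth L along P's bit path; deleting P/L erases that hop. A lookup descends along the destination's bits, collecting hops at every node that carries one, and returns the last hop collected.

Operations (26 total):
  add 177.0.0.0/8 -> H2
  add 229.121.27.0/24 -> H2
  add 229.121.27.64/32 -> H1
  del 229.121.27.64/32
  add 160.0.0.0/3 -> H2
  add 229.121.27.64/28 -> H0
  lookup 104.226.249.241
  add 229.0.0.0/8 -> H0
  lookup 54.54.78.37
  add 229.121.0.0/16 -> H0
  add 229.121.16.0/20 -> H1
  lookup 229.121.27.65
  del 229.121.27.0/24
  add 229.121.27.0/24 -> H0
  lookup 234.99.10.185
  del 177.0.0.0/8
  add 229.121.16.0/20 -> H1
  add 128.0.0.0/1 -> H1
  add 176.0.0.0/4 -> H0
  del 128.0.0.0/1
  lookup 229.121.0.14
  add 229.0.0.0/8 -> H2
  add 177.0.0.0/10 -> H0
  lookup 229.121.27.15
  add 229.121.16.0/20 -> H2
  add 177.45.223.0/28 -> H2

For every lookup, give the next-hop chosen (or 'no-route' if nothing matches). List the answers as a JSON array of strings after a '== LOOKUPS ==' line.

Process each operation:
  + 177.0.0.0/8 (H2) depth=8
  + 229.121.27.0/24 (H2) depth=24
  + 229.121.27.64/32 (H1) depth=32
  del 229.121.27.64/32 (clear depth 32)
  + 160.0.0.0/3 (H2) depth=3
  + 229.121.27.64/28 (H0) depth=28
  Q 104.226.249.241: descend ε ; hops seen [∅] ; pick no-route
  + 229.0.0.0/8 (H0) depth=8
  Q 54.54.78.37: descend ε ; hops seen [∅] ; pick no-route
  + 229.121.0.0/16 (H0) depth=16
  + 229.121.16.0/20 (H1) depth=20
  Q 229.121.27.65: descend 1110010101111001000110110100000 ; hops seen [H0,H0,H1,H2,H0] ; pick H0
  del 229.121.27.0/24 (clear depth 24)
  + 229.121.27.0/24 (H0) depth=24
  Q 234.99.10.185: descend 1110 ; hops seen [∅] ; pick no-route
  del 177.0.0.0/8 (clear depth 8)
  + 229.121.16.0/20 (H1) depth=20
  + 128.0.0.0/1 (H1) depth=1
  + 176.0.0.0/4 (H0) depth=4
  del 128.0.0.0/1 (clear depth 1)
  Q 229.121.0.14: descend 1110010101111001000 ; hops seen [H0,H0] ; pick H0
  + 229.0.0.0/8 (H2) depth=8
  + 177.0.0.0/10 (H0) depth=10
  Q 229.121.27.15: descend 1110010101111001000110110 ; hops seen [H2,H0,H1,H0] ; pick H0
  + 229.121.16.0/20 (H2) depth=20
  + 177.45.223.0/28 (H2) depth=28

== LOOKUPS ==
["no-route","no-route","H0","no-route","H0","H0"]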